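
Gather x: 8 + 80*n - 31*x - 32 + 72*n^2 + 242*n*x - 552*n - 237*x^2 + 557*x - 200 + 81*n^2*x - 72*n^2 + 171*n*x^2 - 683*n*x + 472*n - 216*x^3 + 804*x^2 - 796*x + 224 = -216*x^3 + x^2*(171*n + 567) + x*(81*n^2 - 441*n - 270)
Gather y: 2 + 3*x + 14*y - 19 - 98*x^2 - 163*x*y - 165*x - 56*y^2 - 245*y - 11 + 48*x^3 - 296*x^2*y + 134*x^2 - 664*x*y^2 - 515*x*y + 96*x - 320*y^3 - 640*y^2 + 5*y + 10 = 48*x^3 + 36*x^2 - 66*x - 320*y^3 + y^2*(-664*x - 696) + y*(-296*x^2 - 678*x - 226) - 18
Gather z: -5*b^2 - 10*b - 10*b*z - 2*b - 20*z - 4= -5*b^2 - 12*b + z*(-10*b - 20) - 4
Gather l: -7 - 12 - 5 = -24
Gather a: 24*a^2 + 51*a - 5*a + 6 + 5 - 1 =24*a^2 + 46*a + 10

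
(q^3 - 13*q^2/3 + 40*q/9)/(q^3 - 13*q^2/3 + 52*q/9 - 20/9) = q*(3*q - 8)/(3*q^2 - 8*q + 4)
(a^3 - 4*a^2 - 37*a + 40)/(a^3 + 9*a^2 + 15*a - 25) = (a - 8)/(a + 5)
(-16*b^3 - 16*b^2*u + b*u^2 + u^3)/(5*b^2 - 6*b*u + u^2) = (-16*b^3 - 16*b^2*u + b*u^2 + u^3)/(5*b^2 - 6*b*u + u^2)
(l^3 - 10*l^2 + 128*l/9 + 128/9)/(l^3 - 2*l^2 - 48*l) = (l^2 - 2*l - 16/9)/(l*(l + 6))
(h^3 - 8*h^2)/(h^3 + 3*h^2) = (h - 8)/(h + 3)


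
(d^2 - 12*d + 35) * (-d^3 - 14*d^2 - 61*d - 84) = -d^5 - 2*d^4 + 72*d^3 + 158*d^2 - 1127*d - 2940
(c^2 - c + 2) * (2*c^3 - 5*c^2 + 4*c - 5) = 2*c^5 - 7*c^4 + 13*c^3 - 19*c^2 + 13*c - 10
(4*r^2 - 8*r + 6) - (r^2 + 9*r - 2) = 3*r^2 - 17*r + 8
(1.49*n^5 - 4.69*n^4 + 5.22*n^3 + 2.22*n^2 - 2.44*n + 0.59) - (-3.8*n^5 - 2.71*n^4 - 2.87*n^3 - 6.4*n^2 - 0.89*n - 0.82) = 5.29*n^5 - 1.98*n^4 + 8.09*n^3 + 8.62*n^2 - 1.55*n + 1.41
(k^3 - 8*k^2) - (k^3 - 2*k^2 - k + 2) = -6*k^2 + k - 2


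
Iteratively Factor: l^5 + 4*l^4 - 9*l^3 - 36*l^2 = (l)*(l^4 + 4*l^3 - 9*l^2 - 36*l) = l*(l + 3)*(l^3 + l^2 - 12*l) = l*(l + 3)*(l + 4)*(l^2 - 3*l) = l*(l - 3)*(l + 3)*(l + 4)*(l)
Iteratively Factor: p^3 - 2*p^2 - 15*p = (p - 5)*(p^2 + 3*p) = p*(p - 5)*(p + 3)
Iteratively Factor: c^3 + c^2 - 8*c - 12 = (c + 2)*(c^2 - c - 6) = (c + 2)^2*(c - 3)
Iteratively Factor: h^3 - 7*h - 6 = (h - 3)*(h^2 + 3*h + 2) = (h - 3)*(h + 1)*(h + 2)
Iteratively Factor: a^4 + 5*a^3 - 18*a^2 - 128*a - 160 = (a - 5)*(a^3 + 10*a^2 + 32*a + 32) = (a - 5)*(a + 4)*(a^2 + 6*a + 8) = (a - 5)*(a + 2)*(a + 4)*(a + 4)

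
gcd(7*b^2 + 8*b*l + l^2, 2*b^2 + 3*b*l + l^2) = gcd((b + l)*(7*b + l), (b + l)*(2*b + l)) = b + l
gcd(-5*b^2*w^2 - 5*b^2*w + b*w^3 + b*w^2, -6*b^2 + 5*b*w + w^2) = 1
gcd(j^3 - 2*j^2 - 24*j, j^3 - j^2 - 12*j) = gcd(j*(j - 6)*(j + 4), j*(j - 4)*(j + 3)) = j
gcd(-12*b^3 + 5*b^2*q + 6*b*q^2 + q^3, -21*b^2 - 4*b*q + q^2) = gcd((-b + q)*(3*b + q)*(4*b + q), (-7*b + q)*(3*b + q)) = 3*b + q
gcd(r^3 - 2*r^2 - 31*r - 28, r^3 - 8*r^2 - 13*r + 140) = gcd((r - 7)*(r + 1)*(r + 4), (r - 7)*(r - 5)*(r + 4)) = r^2 - 3*r - 28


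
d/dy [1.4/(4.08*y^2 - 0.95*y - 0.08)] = (1.33 - 11.424*y)/(-4.08*y^2 + 0.95*y + 0.08)^2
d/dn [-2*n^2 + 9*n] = 9 - 4*n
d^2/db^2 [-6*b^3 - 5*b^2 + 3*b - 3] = -36*b - 10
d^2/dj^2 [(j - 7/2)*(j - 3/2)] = 2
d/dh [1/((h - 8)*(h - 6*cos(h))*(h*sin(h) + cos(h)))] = (-h*(h - 8)*(h - 6*cos(h))*cos(h) + (8 - h)*(h*sin(h) + cos(h))*(6*sin(h) + 1) - (h - 6*cos(h))*(h*sin(h) + cos(h)))/((h - 8)^2*(h - 6*cos(h))^2*(h*sin(h) + cos(h))^2)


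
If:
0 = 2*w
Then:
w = 0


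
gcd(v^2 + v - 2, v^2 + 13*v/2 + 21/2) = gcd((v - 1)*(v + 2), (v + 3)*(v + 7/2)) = 1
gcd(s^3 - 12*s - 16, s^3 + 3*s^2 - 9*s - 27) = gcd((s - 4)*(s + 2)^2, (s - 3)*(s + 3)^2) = 1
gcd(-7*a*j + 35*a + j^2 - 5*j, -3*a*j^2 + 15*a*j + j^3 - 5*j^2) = j - 5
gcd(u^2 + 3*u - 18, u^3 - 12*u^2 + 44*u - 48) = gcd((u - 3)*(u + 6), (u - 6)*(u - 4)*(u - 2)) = 1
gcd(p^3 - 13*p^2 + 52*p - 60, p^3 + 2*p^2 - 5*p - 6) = p - 2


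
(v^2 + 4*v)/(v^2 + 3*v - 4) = v/(v - 1)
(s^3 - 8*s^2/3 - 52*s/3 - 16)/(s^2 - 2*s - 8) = (s^2 - 14*s/3 - 8)/(s - 4)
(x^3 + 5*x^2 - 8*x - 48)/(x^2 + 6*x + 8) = (x^2 + x - 12)/(x + 2)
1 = 1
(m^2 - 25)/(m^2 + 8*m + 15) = (m - 5)/(m + 3)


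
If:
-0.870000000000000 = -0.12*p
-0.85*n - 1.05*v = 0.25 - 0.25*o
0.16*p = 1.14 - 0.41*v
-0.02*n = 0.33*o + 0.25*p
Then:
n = -1.82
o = -5.38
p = 7.25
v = -0.05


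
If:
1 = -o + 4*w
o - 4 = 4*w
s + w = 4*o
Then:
No Solution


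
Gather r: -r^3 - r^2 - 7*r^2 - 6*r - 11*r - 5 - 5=-r^3 - 8*r^2 - 17*r - 10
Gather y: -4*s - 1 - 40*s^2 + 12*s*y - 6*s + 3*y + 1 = -40*s^2 - 10*s + y*(12*s + 3)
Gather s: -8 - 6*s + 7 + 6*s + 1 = 0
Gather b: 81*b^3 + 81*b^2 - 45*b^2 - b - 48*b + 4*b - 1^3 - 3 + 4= 81*b^3 + 36*b^2 - 45*b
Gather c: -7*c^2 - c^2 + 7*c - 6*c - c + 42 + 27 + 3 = 72 - 8*c^2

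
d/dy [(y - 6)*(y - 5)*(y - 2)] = 3*y^2 - 26*y + 52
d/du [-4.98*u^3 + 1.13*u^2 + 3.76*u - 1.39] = -14.94*u^2 + 2.26*u + 3.76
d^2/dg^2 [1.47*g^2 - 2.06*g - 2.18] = 2.94000000000000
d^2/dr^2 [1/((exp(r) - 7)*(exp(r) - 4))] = (4*exp(3*r) - 33*exp(2*r) + 9*exp(r) + 308)*exp(r)/(exp(6*r) - 33*exp(5*r) + 447*exp(4*r) - 3179*exp(3*r) + 12516*exp(2*r) - 25872*exp(r) + 21952)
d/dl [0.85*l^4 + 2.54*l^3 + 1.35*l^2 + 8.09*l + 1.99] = 3.4*l^3 + 7.62*l^2 + 2.7*l + 8.09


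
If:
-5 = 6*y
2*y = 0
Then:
No Solution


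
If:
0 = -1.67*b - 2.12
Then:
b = -1.27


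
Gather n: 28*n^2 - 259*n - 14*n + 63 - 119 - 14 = 28*n^2 - 273*n - 70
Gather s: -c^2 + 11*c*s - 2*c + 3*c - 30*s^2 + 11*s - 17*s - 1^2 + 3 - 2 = -c^2 + c - 30*s^2 + s*(11*c - 6)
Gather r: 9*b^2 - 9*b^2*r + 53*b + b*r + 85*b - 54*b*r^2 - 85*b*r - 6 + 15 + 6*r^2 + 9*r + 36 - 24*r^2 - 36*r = 9*b^2 + 138*b + r^2*(-54*b - 18) + r*(-9*b^2 - 84*b - 27) + 45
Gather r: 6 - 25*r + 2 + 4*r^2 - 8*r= 4*r^2 - 33*r + 8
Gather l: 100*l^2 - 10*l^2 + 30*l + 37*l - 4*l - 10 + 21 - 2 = 90*l^2 + 63*l + 9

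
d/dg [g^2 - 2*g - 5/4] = 2*g - 2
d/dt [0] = 0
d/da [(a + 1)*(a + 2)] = 2*a + 3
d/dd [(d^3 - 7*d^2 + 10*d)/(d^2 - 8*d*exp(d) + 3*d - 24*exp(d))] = (d*(d^2 - 7*d + 10)*(8*d*exp(d) - 2*d + 32*exp(d) - 3) + (3*d^2 - 14*d + 10)*(d^2 - 8*d*exp(d) + 3*d - 24*exp(d)))/(d^2 - 8*d*exp(d) + 3*d - 24*exp(d))^2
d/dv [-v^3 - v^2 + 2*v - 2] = -3*v^2 - 2*v + 2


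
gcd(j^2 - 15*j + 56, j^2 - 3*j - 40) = j - 8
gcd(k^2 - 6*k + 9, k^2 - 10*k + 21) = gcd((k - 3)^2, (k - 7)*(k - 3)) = k - 3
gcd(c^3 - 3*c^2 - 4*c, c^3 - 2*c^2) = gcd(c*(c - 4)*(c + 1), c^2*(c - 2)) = c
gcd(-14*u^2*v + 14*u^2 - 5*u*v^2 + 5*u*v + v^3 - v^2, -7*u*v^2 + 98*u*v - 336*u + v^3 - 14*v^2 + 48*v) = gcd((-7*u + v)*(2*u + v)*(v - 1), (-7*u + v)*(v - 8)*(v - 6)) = 7*u - v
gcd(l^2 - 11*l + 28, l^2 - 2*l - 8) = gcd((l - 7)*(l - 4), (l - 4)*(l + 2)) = l - 4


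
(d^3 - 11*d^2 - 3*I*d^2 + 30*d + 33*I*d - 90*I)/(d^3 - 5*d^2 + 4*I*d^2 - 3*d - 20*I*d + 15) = (d^2 - 3*d*(2 + I) + 18*I)/(d^2 + 4*I*d - 3)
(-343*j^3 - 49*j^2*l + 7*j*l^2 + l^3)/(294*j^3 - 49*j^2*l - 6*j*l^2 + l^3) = (-7*j - l)/(6*j - l)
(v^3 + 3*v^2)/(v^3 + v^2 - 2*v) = v*(v + 3)/(v^2 + v - 2)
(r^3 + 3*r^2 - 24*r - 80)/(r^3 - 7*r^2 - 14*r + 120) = (r + 4)/(r - 6)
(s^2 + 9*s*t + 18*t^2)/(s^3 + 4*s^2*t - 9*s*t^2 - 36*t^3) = (s + 6*t)/(s^2 + s*t - 12*t^2)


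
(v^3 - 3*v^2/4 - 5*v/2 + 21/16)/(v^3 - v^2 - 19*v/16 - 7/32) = 2*(4*v^2 + 4*v - 3)/(8*v^2 + 6*v + 1)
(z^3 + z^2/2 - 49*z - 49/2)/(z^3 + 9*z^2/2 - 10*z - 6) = (z^2 - 49)/(z^2 + 4*z - 12)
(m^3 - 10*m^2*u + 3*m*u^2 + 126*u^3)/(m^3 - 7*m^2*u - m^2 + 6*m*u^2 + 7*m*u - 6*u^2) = (-m^2 + 4*m*u + 21*u^2)/(-m^2 + m*u + m - u)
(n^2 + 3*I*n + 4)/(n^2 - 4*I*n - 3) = (n + 4*I)/(n - 3*I)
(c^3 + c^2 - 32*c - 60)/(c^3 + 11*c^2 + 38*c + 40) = (c - 6)/(c + 4)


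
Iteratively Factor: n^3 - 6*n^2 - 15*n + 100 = (n + 4)*(n^2 - 10*n + 25) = (n - 5)*(n + 4)*(n - 5)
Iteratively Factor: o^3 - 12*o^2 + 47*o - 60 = (o - 5)*(o^2 - 7*o + 12) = (o - 5)*(o - 3)*(o - 4)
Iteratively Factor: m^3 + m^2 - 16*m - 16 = (m - 4)*(m^2 + 5*m + 4) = (m - 4)*(m + 4)*(m + 1)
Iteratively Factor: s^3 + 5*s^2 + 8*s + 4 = (s + 1)*(s^2 + 4*s + 4) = (s + 1)*(s + 2)*(s + 2)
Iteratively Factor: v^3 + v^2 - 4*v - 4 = (v + 2)*(v^2 - v - 2) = (v + 1)*(v + 2)*(v - 2)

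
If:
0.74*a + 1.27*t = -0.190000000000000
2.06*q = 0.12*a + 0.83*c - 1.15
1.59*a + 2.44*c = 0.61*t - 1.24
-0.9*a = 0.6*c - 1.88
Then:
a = 5.24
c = -4.72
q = -2.15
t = -3.20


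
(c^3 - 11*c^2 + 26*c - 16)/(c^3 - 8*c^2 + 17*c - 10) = (c - 8)/(c - 5)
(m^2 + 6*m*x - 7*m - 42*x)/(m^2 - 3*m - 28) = (m + 6*x)/(m + 4)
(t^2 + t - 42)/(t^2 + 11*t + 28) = (t - 6)/(t + 4)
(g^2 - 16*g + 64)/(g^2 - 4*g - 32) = (g - 8)/(g + 4)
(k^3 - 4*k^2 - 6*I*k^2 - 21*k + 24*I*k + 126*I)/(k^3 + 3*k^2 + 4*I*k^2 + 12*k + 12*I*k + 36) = (k^2 - k*(7 + 6*I) + 42*I)/(k^2 + 4*I*k + 12)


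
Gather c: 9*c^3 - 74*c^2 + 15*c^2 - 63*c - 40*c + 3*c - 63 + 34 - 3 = 9*c^3 - 59*c^2 - 100*c - 32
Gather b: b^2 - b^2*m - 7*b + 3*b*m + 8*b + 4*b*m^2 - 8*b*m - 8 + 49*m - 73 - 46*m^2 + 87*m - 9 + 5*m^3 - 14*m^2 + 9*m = b^2*(1 - m) + b*(4*m^2 - 5*m + 1) + 5*m^3 - 60*m^2 + 145*m - 90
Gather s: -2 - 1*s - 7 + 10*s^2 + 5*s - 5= 10*s^2 + 4*s - 14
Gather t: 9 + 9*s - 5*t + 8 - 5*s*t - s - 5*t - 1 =8*s + t*(-5*s - 10) + 16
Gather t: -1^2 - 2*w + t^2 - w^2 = t^2 - w^2 - 2*w - 1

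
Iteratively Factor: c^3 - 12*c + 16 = (c + 4)*(c^2 - 4*c + 4) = (c - 2)*(c + 4)*(c - 2)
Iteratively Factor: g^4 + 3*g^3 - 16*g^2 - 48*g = (g - 4)*(g^3 + 7*g^2 + 12*g) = (g - 4)*(g + 3)*(g^2 + 4*g) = g*(g - 4)*(g + 3)*(g + 4)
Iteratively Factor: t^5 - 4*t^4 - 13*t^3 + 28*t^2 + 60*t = (t - 3)*(t^4 - t^3 - 16*t^2 - 20*t) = (t - 3)*(t + 2)*(t^3 - 3*t^2 - 10*t) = t*(t - 3)*(t + 2)*(t^2 - 3*t - 10) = t*(t - 5)*(t - 3)*(t + 2)*(t + 2)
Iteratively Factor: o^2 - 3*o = (o - 3)*(o)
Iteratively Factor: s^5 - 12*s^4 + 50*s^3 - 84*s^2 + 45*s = (s)*(s^4 - 12*s^3 + 50*s^2 - 84*s + 45) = s*(s - 3)*(s^3 - 9*s^2 + 23*s - 15) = s*(s - 3)*(s - 1)*(s^2 - 8*s + 15) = s*(s - 3)^2*(s - 1)*(s - 5)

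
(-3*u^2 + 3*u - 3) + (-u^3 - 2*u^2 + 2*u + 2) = -u^3 - 5*u^2 + 5*u - 1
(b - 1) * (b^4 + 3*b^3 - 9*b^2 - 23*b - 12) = b^5 + 2*b^4 - 12*b^3 - 14*b^2 + 11*b + 12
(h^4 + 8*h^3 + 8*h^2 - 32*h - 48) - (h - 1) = h^4 + 8*h^3 + 8*h^2 - 33*h - 47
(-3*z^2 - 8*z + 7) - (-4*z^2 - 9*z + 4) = z^2 + z + 3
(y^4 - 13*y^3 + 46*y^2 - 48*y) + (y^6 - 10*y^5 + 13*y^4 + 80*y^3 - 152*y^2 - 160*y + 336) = y^6 - 10*y^5 + 14*y^4 + 67*y^3 - 106*y^2 - 208*y + 336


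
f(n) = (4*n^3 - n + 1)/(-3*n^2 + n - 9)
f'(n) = (6*n - 1)*(4*n^3 - n + 1)/(-3*n^2 + n - 9)^2 + (12*n^2 - 1)/(-3*n^2 + n - 9) = ((1 - 12*n^2)*(3*n^2 - n + 9) + (6*n - 1)*(4*n^3 - n + 1))/(3*n^2 - n + 9)^2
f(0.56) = -0.12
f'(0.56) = -0.26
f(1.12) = -0.47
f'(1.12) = -0.97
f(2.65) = -2.65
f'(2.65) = -1.59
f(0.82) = -0.23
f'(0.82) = -0.60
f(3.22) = -3.56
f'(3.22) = -1.58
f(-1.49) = 0.63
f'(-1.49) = -1.13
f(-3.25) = 3.03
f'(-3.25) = -1.45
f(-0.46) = -0.11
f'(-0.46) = -0.19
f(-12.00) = 15.23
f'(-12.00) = -1.36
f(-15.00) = 19.29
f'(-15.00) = -1.35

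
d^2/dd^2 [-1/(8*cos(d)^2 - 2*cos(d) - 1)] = 2*(128*sin(d)^4 - 82*sin(d)^2 + 29*cos(d) - 6*cos(3*d) - 58)/((2*cos(d) - 1)^3*(4*cos(d) + 1)^3)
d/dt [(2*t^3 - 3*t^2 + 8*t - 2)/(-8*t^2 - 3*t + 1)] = (-16*t^4 - 12*t^3 + 79*t^2 - 38*t + 2)/(64*t^4 + 48*t^3 - 7*t^2 - 6*t + 1)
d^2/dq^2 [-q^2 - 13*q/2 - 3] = -2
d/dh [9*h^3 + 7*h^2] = h*(27*h + 14)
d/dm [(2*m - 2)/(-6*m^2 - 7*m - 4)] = 2*(6*m^2 - 12*m - 11)/(36*m^4 + 84*m^3 + 97*m^2 + 56*m + 16)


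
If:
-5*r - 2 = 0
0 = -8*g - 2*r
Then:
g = 1/10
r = -2/5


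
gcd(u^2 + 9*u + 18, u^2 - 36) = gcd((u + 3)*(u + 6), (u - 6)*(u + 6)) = u + 6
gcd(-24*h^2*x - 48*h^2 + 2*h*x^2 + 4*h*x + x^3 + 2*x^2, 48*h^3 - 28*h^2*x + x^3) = -24*h^2 + 2*h*x + x^2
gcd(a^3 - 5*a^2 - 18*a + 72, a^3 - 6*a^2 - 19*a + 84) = a^2 + a - 12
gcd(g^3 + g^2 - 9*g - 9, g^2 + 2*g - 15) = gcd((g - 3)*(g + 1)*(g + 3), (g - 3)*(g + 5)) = g - 3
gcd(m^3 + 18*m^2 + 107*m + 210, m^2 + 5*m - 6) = m + 6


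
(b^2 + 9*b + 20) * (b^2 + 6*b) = b^4 + 15*b^3 + 74*b^2 + 120*b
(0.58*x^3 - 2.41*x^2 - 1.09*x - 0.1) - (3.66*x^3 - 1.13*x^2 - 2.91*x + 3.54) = -3.08*x^3 - 1.28*x^2 + 1.82*x - 3.64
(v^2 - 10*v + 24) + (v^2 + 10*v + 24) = 2*v^2 + 48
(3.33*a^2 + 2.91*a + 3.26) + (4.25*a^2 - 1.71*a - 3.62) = 7.58*a^2 + 1.2*a - 0.36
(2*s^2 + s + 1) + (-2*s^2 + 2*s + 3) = 3*s + 4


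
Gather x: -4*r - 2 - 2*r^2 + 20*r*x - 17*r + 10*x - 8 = -2*r^2 - 21*r + x*(20*r + 10) - 10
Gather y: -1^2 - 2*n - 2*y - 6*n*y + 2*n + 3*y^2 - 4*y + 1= 3*y^2 + y*(-6*n - 6)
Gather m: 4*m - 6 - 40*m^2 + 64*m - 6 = -40*m^2 + 68*m - 12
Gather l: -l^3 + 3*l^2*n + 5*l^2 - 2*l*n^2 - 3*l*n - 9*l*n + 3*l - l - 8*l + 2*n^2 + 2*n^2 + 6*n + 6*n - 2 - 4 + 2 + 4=-l^3 + l^2*(3*n + 5) + l*(-2*n^2 - 12*n - 6) + 4*n^2 + 12*n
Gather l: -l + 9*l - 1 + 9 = 8*l + 8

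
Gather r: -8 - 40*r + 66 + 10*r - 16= 42 - 30*r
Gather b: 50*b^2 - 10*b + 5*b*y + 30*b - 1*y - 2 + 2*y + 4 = 50*b^2 + b*(5*y + 20) + y + 2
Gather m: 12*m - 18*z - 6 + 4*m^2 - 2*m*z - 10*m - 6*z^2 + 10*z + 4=4*m^2 + m*(2 - 2*z) - 6*z^2 - 8*z - 2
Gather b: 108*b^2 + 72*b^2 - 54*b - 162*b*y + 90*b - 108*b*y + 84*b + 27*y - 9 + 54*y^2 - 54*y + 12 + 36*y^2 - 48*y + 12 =180*b^2 + b*(120 - 270*y) + 90*y^2 - 75*y + 15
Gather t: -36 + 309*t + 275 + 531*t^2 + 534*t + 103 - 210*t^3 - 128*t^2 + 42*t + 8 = -210*t^3 + 403*t^2 + 885*t + 350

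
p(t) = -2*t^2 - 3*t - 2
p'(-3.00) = 9.00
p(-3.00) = -11.00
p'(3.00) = -15.00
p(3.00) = -29.00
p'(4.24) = -19.96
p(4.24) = -50.68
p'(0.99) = -6.96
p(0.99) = -6.93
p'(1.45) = -8.80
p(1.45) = -10.56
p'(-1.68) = 3.72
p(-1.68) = -2.60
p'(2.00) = -11.00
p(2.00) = -16.00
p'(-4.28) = 14.12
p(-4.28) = -25.80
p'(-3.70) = 11.80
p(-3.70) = -18.28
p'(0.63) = -5.52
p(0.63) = -4.68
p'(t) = -4*t - 3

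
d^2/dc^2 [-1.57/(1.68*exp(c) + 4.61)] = (12.159336 - 4.431168*exp(c))*exp(c)/(1.68*exp(c) + 4.61)^3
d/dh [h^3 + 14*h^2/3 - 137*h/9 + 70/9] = 3*h^2 + 28*h/3 - 137/9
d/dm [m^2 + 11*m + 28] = 2*m + 11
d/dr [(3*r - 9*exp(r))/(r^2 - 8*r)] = 3*(r*(1 - 3*exp(r))*(r - 8) - 2*(r - 4)*(r - 3*exp(r)))/(r^2*(r - 8)^2)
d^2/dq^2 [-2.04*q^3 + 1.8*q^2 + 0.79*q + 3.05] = 3.6 - 12.24*q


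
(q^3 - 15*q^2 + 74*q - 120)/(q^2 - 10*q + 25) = (q^2 - 10*q + 24)/(q - 5)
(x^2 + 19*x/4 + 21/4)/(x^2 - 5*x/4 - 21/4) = (x + 3)/(x - 3)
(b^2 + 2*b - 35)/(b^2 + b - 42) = (b - 5)/(b - 6)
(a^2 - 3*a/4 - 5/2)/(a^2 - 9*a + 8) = (4*a^2 - 3*a - 10)/(4*(a^2 - 9*a + 8))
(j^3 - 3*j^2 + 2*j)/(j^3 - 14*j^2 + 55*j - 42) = j*(j - 2)/(j^2 - 13*j + 42)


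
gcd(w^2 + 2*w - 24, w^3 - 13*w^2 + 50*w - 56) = w - 4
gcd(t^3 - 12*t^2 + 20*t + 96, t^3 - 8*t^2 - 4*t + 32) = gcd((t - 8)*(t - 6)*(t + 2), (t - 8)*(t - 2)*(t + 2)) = t^2 - 6*t - 16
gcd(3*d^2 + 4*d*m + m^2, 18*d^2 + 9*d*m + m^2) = 3*d + m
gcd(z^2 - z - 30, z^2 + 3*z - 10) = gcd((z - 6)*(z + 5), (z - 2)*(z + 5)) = z + 5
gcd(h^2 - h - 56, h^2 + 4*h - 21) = h + 7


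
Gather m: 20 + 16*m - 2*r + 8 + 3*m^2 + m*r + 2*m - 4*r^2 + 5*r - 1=3*m^2 + m*(r + 18) - 4*r^2 + 3*r + 27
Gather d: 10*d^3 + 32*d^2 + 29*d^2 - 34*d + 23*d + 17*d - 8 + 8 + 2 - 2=10*d^3 + 61*d^2 + 6*d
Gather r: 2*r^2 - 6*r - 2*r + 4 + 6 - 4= 2*r^2 - 8*r + 6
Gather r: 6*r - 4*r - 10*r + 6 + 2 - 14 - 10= -8*r - 16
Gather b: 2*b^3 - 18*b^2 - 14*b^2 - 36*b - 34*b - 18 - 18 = 2*b^3 - 32*b^2 - 70*b - 36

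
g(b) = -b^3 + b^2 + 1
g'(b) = -3*b^2 + 2*b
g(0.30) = 1.06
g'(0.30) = 0.33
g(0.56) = 1.14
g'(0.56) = 0.18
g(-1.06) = 3.31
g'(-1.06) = -5.49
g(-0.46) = 1.31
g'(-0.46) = -1.55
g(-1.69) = 8.68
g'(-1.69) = -11.95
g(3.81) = -39.79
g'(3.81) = -35.93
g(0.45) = 1.11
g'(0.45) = 0.29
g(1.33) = 0.42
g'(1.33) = -2.65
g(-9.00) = 811.00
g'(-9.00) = -261.00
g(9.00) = -647.00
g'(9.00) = -225.00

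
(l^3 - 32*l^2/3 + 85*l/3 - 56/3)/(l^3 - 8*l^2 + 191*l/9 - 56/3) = 3*(l^2 - 8*l + 7)/(3*l^2 - 16*l + 21)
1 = 1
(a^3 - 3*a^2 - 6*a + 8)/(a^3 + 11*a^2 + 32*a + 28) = (a^2 - 5*a + 4)/(a^2 + 9*a + 14)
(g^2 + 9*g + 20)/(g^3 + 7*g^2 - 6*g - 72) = (g + 5)/(g^2 + 3*g - 18)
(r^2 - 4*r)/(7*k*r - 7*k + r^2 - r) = r*(r - 4)/(7*k*r - 7*k + r^2 - r)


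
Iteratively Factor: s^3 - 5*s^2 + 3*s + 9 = (s - 3)*(s^2 - 2*s - 3) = (s - 3)*(s + 1)*(s - 3)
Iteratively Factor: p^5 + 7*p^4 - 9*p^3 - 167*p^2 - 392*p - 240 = (p + 3)*(p^4 + 4*p^3 - 21*p^2 - 104*p - 80) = (p + 3)*(p + 4)*(p^3 - 21*p - 20) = (p + 1)*(p + 3)*(p + 4)*(p^2 - p - 20) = (p + 1)*(p + 3)*(p + 4)^2*(p - 5)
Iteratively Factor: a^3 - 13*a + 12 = (a - 3)*(a^2 + 3*a - 4) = (a - 3)*(a + 4)*(a - 1)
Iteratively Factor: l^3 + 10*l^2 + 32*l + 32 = (l + 4)*(l^2 + 6*l + 8) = (l + 4)^2*(l + 2)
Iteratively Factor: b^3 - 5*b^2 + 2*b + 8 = (b - 4)*(b^2 - b - 2) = (b - 4)*(b + 1)*(b - 2)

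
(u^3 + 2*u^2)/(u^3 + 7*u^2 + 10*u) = u/(u + 5)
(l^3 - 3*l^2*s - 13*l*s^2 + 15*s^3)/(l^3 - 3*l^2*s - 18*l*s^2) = (-l^2 + 6*l*s - 5*s^2)/(l*(-l + 6*s))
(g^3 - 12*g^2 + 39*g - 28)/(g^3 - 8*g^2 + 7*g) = (g - 4)/g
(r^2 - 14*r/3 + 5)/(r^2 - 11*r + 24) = (r - 5/3)/(r - 8)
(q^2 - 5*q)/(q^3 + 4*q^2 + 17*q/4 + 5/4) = 4*q*(q - 5)/(4*q^3 + 16*q^2 + 17*q + 5)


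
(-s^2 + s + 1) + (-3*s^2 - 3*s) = -4*s^2 - 2*s + 1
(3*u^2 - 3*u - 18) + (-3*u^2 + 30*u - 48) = 27*u - 66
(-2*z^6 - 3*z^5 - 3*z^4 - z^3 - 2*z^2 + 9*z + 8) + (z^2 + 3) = -2*z^6 - 3*z^5 - 3*z^4 - z^3 - z^2 + 9*z + 11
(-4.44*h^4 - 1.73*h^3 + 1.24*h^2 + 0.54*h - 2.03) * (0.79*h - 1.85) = -3.5076*h^5 + 6.8473*h^4 + 4.1801*h^3 - 1.8674*h^2 - 2.6027*h + 3.7555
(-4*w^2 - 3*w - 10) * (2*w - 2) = -8*w^3 + 2*w^2 - 14*w + 20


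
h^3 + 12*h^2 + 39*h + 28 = (h + 1)*(h + 4)*(h + 7)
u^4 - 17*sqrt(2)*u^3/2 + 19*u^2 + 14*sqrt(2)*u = u*(u - 7*sqrt(2))*(u - 2*sqrt(2))*(u + sqrt(2)/2)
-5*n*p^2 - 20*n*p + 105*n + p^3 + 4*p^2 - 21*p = (-5*n + p)*(p - 3)*(p + 7)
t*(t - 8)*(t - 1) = t^3 - 9*t^2 + 8*t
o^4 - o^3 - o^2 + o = o*(o - 1)^2*(o + 1)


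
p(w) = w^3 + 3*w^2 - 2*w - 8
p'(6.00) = 142.00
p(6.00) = 304.00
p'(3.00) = 43.00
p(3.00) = 40.00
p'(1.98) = 21.64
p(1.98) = 7.56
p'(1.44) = 12.86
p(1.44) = -1.67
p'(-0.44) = -4.06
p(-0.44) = -6.62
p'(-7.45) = 119.81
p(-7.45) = -240.09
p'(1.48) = 13.45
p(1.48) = -1.15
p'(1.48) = 13.45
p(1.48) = -1.15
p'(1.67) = 16.39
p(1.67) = 1.68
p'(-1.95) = -2.29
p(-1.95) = -0.11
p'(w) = 3*w^2 + 6*w - 2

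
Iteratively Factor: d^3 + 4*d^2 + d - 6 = (d + 3)*(d^2 + d - 2) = (d - 1)*(d + 3)*(d + 2)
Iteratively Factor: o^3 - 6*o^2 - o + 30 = (o - 3)*(o^2 - 3*o - 10) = (o - 5)*(o - 3)*(o + 2)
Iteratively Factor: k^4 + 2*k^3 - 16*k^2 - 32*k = (k - 4)*(k^3 + 6*k^2 + 8*k) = k*(k - 4)*(k^2 + 6*k + 8) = k*(k - 4)*(k + 4)*(k + 2)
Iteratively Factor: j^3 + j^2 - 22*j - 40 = (j - 5)*(j^2 + 6*j + 8) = (j - 5)*(j + 4)*(j + 2)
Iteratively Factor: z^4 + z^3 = (z)*(z^3 + z^2) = z*(z + 1)*(z^2) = z^2*(z + 1)*(z)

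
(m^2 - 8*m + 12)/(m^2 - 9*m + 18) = (m - 2)/(m - 3)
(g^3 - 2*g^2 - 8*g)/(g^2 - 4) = g*(g - 4)/(g - 2)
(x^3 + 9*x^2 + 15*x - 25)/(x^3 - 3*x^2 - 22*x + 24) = (x^2 + 10*x + 25)/(x^2 - 2*x - 24)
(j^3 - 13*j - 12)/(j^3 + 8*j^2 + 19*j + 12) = (j - 4)/(j + 4)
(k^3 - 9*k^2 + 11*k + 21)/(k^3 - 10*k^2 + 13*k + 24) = (k - 7)/(k - 8)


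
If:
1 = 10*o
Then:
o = 1/10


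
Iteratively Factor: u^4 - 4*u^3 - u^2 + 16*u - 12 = (u - 3)*(u^3 - u^2 - 4*u + 4) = (u - 3)*(u + 2)*(u^2 - 3*u + 2) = (u - 3)*(u - 2)*(u + 2)*(u - 1)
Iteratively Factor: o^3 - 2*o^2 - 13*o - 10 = (o - 5)*(o^2 + 3*o + 2) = (o - 5)*(o + 1)*(o + 2)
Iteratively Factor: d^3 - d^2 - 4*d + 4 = (d - 1)*(d^2 - 4) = (d - 2)*(d - 1)*(d + 2)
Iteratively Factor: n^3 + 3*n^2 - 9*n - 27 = (n - 3)*(n^2 + 6*n + 9) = (n - 3)*(n + 3)*(n + 3)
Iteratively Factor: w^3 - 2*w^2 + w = (w - 1)*(w^2 - w) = w*(w - 1)*(w - 1)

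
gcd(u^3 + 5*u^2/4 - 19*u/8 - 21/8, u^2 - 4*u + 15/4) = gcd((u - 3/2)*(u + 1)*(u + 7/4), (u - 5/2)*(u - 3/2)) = u - 3/2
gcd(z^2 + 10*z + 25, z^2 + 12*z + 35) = z + 5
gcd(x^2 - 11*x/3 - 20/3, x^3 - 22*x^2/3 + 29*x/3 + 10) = x - 5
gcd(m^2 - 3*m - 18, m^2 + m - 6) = m + 3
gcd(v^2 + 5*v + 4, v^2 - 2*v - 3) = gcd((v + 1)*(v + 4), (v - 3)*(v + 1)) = v + 1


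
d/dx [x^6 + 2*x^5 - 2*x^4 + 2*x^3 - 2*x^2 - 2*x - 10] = 6*x^5 + 10*x^4 - 8*x^3 + 6*x^2 - 4*x - 2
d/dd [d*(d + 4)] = 2*d + 4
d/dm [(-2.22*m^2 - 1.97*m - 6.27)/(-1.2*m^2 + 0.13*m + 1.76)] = (-2.6526*m^2 - 22.8624*m - 2.6521)/(1.44*m^4 - 0.312*m^3 - 4.2071*m^2 + 0.4576*m + 3.0976)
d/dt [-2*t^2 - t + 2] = -4*t - 1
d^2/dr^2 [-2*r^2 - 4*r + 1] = -4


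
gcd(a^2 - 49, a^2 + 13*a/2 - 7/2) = a + 7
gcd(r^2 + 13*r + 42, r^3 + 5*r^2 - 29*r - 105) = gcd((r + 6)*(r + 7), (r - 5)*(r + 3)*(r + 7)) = r + 7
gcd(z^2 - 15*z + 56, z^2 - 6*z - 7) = z - 7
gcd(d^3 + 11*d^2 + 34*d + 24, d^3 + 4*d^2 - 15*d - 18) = d^2 + 7*d + 6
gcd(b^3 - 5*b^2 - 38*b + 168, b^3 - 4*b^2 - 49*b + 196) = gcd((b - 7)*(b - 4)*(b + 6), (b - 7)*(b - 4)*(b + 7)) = b^2 - 11*b + 28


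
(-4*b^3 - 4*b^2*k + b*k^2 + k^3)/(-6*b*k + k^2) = (4*b^3 + 4*b^2*k - b*k^2 - k^3)/(k*(6*b - k))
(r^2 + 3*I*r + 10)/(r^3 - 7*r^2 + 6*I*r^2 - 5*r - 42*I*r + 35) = (r - 2*I)/(r^2 + r*(-7 + I) - 7*I)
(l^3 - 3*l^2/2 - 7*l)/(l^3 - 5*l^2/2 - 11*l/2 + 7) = l/(l - 1)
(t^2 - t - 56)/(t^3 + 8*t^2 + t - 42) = (t - 8)/(t^2 + t - 6)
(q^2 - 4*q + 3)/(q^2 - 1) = (q - 3)/(q + 1)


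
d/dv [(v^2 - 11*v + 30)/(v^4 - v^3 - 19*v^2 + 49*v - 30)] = ((11 - 2*v)*(-v^4 + v^3 + 19*v^2 - 49*v + 30) - (v^2 - 11*v + 30)*(4*v^3 - 3*v^2 - 38*v + 49))/(-v^4 + v^3 + 19*v^2 - 49*v + 30)^2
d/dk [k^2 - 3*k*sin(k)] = -3*k*cos(k) + 2*k - 3*sin(k)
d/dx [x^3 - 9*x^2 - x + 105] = 3*x^2 - 18*x - 1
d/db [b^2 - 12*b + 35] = 2*b - 12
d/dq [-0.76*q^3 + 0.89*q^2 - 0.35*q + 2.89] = -2.28*q^2 + 1.78*q - 0.35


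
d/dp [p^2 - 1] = 2*p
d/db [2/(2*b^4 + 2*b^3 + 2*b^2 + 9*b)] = 2*(-8*b^3 - 6*b^2 - 4*b - 9)/(b^2*(2*b^3 + 2*b^2 + 2*b + 9)^2)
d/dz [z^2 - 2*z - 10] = 2*z - 2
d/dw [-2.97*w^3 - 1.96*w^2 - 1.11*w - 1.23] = -8.91*w^2 - 3.92*w - 1.11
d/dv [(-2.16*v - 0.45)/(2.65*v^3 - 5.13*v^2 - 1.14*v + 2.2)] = (11.448*v^3 - 7.5033*v^2 - 4.617*v - 5.265)/(7.0225*v^6 - 27.189*v^5 + 20.2749*v^4 + 23.3564*v^3 - 21.2724*v^2 - 5.016*v + 4.84)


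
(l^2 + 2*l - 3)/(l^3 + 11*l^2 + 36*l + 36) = (l - 1)/(l^2 + 8*l + 12)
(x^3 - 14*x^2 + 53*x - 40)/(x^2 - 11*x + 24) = (x^2 - 6*x + 5)/(x - 3)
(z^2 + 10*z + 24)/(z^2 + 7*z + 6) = (z + 4)/(z + 1)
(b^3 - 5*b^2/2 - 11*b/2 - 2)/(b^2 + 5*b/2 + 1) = (b^2 - 3*b - 4)/(b + 2)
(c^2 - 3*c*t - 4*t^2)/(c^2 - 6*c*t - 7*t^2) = (-c + 4*t)/(-c + 7*t)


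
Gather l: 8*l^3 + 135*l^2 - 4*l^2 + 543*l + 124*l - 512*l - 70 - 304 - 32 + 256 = 8*l^3 + 131*l^2 + 155*l - 150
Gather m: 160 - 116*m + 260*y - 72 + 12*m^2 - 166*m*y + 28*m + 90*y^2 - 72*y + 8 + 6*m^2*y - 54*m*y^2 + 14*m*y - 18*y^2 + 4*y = m^2*(6*y + 12) + m*(-54*y^2 - 152*y - 88) + 72*y^2 + 192*y + 96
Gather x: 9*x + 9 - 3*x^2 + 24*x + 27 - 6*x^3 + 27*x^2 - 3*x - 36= -6*x^3 + 24*x^2 + 30*x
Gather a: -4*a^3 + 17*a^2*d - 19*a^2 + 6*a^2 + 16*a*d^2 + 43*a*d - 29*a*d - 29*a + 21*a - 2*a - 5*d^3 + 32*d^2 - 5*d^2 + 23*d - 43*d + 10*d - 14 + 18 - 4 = -4*a^3 + a^2*(17*d - 13) + a*(16*d^2 + 14*d - 10) - 5*d^3 + 27*d^2 - 10*d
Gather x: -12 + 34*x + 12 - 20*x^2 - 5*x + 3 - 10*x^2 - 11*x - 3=-30*x^2 + 18*x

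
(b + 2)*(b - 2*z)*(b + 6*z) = b^3 + 4*b^2*z + 2*b^2 - 12*b*z^2 + 8*b*z - 24*z^2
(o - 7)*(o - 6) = o^2 - 13*o + 42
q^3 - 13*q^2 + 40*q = q*(q - 8)*(q - 5)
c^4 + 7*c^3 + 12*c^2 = c^2*(c + 3)*(c + 4)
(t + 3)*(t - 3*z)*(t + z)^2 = t^4 - t^3*z + 3*t^3 - 5*t^2*z^2 - 3*t^2*z - 3*t*z^3 - 15*t*z^2 - 9*z^3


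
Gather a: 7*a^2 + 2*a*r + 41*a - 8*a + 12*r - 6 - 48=7*a^2 + a*(2*r + 33) + 12*r - 54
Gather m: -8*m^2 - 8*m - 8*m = -8*m^2 - 16*m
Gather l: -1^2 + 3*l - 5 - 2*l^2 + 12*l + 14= -2*l^2 + 15*l + 8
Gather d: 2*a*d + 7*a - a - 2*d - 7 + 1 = 6*a + d*(2*a - 2) - 6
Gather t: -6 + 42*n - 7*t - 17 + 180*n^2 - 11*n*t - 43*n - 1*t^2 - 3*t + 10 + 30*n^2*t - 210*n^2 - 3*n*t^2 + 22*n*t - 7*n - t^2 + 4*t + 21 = -30*n^2 - 8*n + t^2*(-3*n - 2) + t*(30*n^2 + 11*n - 6) + 8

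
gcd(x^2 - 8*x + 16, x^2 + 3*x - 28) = x - 4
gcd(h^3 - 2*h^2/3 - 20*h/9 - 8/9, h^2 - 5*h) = 1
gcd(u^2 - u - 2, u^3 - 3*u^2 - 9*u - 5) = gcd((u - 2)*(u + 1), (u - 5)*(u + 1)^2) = u + 1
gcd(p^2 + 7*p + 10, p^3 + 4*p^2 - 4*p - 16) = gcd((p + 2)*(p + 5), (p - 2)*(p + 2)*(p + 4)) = p + 2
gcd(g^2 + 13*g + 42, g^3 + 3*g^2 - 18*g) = g + 6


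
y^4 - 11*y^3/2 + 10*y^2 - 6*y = y*(y - 2)^2*(y - 3/2)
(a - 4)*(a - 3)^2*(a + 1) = a^4 - 9*a^3 + 23*a^2 - 3*a - 36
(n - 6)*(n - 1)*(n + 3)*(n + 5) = n^4 + n^3 - 35*n^2 - 57*n + 90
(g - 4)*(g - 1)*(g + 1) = g^3 - 4*g^2 - g + 4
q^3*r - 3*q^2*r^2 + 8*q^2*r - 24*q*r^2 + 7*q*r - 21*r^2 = (q + 7)*(q - 3*r)*(q*r + r)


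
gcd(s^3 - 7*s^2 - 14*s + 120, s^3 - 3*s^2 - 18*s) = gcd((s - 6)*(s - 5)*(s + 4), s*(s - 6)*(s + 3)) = s - 6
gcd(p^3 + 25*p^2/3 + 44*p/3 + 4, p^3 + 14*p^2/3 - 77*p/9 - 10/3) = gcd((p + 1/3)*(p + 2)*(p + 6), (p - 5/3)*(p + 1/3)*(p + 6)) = p^2 + 19*p/3 + 2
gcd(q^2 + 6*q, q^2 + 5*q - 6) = q + 6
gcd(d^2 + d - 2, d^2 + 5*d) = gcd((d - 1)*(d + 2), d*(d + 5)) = 1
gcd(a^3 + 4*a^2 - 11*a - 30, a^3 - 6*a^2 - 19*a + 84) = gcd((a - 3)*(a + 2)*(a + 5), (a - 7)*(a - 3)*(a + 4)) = a - 3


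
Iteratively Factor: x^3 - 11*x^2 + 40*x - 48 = (x - 3)*(x^2 - 8*x + 16) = (x - 4)*(x - 3)*(x - 4)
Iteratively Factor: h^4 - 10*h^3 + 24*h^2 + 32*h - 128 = (h - 4)*(h^3 - 6*h^2 + 32) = (h - 4)*(h + 2)*(h^2 - 8*h + 16) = (h - 4)^2*(h + 2)*(h - 4)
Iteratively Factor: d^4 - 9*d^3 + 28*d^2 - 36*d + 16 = (d - 4)*(d^3 - 5*d^2 + 8*d - 4) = (d - 4)*(d - 2)*(d^2 - 3*d + 2) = (d - 4)*(d - 2)^2*(d - 1)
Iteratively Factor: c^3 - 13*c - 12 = (c + 1)*(c^2 - c - 12) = (c + 1)*(c + 3)*(c - 4)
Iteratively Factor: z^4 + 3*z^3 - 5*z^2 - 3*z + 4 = (z - 1)*(z^3 + 4*z^2 - z - 4) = (z - 1)*(z + 1)*(z^2 + 3*z - 4) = (z - 1)*(z + 1)*(z + 4)*(z - 1)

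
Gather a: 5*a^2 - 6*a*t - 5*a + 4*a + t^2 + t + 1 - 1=5*a^2 + a*(-6*t - 1) + t^2 + t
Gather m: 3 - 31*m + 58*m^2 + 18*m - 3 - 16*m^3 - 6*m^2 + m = -16*m^3 + 52*m^2 - 12*m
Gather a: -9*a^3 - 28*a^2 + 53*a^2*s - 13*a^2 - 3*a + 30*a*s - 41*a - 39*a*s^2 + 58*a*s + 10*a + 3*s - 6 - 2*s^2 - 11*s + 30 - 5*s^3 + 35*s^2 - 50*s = -9*a^3 + a^2*(53*s - 41) + a*(-39*s^2 + 88*s - 34) - 5*s^3 + 33*s^2 - 58*s + 24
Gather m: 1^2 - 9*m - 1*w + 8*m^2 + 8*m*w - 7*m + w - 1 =8*m^2 + m*(8*w - 16)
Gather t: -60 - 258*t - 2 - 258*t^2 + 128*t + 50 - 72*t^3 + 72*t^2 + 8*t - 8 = -72*t^3 - 186*t^2 - 122*t - 20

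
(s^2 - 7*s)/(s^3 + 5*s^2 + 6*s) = (s - 7)/(s^2 + 5*s + 6)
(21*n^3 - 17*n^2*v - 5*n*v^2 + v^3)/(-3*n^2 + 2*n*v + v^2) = -7*n + v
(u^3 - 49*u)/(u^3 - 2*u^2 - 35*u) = (u + 7)/(u + 5)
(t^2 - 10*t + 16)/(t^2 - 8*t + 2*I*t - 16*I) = (t - 2)/(t + 2*I)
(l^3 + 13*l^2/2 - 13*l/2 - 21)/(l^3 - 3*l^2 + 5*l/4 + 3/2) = 2*(2*l^2 + 17*l + 21)/(4*l^2 - 4*l - 3)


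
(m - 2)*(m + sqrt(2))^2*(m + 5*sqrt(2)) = m^4 - 2*m^3 + 7*sqrt(2)*m^3 - 14*sqrt(2)*m^2 + 22*m^2 - 44*m + 10*sqrt(2)*m - 20*sqrt(2)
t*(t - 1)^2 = t^3 - 2*t^2 + t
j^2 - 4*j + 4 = (j - 2)^2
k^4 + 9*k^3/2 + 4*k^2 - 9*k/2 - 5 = (k - 1)*(k + 1)*(k + 2)*(k + 5/2)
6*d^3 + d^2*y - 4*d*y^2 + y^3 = (-3*d + y)*(-2*d + y)*(d + y)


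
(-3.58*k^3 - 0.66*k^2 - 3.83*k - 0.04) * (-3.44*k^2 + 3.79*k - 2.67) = 12.3152*k^5 - 11.2978*k^4 + 20.2324*k^3 - 12.6159*k^2 + 10.0745*k + 0.1068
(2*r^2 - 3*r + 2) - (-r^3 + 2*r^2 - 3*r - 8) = r^3 + 10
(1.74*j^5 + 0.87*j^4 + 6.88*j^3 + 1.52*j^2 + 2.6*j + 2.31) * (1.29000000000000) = 2.2446*j^5 + 1.1223*j^4 + 8.8752*j^3 + 1.9608*j^2 + 3.354*j + 2.9799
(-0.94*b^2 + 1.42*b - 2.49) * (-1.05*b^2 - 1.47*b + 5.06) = 0.987*b^4 - 0.1092*b^3 - 4.2293*b^2 + 10.8455*b - 12.5994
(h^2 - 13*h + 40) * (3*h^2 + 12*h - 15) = 3*h^4 - 27*h^3 - 51*h^2 + 675*h - 600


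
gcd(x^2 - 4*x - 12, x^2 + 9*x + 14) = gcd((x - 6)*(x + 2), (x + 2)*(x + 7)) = x + 2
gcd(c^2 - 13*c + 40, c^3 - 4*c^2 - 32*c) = c - 8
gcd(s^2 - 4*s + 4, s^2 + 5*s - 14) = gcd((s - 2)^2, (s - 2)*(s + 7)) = s - 2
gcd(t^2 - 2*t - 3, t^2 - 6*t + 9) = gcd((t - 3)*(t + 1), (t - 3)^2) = t - 3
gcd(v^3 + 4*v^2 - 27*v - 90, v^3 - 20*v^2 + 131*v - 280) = v - 5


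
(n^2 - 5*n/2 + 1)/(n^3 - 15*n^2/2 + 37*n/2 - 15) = (2*n - 1)/(2*n^2 - 11*n + 15)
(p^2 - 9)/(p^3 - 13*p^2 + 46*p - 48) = (p + 3)/(p^2 - 10*p + 16)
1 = 1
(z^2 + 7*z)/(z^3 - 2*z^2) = (z + 7)/(z*(z - 2))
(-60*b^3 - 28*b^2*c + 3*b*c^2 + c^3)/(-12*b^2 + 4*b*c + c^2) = (10*b^2 + 3*b*c - c^2)/(2*b - c)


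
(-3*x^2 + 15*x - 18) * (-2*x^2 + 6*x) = 6*x^4 - 48*x^3 + 126*x^2 - 108*x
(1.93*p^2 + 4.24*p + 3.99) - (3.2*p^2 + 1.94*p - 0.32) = -1.27*p^2 + 2.3*p + 4.31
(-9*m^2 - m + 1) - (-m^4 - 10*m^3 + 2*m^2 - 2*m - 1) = m^4 + 10*m^3 - 11*m^2 + m + 2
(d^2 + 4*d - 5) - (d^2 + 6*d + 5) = -2*d - 10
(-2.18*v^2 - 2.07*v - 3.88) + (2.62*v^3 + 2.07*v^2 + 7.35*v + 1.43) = 2.62*v^3 - 0.11*v^2 + 5.28*v - 2.45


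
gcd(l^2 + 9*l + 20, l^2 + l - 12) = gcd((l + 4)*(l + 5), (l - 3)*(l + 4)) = l + 4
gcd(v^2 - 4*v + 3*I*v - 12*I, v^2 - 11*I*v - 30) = 1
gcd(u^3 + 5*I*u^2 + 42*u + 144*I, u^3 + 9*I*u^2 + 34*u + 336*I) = u^2 + 2*I*u + 48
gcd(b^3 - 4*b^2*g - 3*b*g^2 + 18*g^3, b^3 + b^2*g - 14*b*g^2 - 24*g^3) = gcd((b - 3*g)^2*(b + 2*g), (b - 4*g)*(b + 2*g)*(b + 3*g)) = b + 2*g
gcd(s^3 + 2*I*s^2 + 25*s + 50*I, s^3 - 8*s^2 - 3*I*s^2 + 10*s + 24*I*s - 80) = s^2 - 3*I*s + 10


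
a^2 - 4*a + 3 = (a - 3)*(a - 1)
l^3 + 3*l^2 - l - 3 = (l - 1)*(l + 1)*(l + 3)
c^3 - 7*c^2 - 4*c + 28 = (c - 7)*(c - 2)*(c + 2)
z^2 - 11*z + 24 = (z - 8)*(z - 3)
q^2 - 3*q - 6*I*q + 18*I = (q - 3)*(q - 6*I)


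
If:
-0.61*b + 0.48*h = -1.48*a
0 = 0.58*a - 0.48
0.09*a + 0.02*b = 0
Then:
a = 0.83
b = -3.72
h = -7.28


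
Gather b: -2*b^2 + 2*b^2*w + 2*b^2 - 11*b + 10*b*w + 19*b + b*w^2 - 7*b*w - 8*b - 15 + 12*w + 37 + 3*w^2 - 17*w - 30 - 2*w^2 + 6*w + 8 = 2*b^2*w + b*(w^2 + 3*w) + w^2 + w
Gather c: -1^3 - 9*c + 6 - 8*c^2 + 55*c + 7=-8*c^2 + 46*c + 12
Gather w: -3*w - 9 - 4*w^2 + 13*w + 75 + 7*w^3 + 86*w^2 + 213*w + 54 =7*w^3 + 82*w^2 + 223*w + 120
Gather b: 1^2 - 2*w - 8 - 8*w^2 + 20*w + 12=-8*w^2 + 18*w + 5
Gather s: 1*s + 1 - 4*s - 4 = -3*s - 3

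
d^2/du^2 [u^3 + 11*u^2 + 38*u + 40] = 6*u + 22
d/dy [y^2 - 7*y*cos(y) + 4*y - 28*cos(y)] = 7*y*sin(y) + 2*y + 28*sin(y) - 7*cos(y) + 4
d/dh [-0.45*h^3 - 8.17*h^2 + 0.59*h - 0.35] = -1.35*h^2 - 16.34*h + 0.59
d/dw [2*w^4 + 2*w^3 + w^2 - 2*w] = 8*w^3 + 6*w^2 + 2*w - 2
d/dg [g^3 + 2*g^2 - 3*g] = 3*g^2 + 4*g - 3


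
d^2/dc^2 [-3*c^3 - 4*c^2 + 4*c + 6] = -18*c - 8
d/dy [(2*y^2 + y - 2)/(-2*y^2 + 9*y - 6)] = 4*(5*y^2 - 8*y + 3)/(4*y^4 - 36*y^3 + 105*y^2 - 108*y + 36)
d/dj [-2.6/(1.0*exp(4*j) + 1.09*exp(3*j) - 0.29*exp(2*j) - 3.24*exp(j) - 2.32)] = (10.4*exp(3*j) + 8.502*exp(2*j) - 1.508*exp(j) - 8.424)*exp(j)/(-1.0*exp(4*j) - 1.09*exp(3*j) + 0.29*exp(2*j) + 3.24*exp(j) + 2.32)^2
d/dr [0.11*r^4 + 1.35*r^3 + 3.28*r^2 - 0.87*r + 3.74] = 0.44*r^3 + 4.05*r^2 + 6.56*r - 0.87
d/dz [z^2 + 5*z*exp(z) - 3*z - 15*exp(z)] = 5*z*exp(z) + 2*z - 10*exp(z) - 3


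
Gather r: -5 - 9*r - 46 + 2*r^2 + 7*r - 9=2*r^2 - 2*r - 60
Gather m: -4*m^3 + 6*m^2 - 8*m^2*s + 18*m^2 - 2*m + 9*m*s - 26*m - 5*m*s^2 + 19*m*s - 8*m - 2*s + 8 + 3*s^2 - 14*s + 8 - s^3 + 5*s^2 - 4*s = -4*m^3 + m^2*(24 - 8*s) + m*(-5*s^2 + 28*s - 36) - s^3 + 8*s^2 - 20*s + 16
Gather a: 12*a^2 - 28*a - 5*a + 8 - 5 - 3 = 12*a^2 - 33*a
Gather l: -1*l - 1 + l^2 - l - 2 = l^2 - 2*l - 3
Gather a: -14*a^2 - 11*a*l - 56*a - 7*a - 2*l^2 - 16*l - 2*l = -14*a^2 + a*(-11*l - 63) - 2*l^2 - 18*l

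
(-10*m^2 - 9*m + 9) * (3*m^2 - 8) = -30*m^4 - 27*m^3 + 107*m^2 + 72*m - 72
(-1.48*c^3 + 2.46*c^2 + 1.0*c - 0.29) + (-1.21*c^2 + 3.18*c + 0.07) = -1.48*c^3 + 1.25*c^2 + 4.18*c - 0.22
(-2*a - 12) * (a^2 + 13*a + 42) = -2*a^3 - 38*a^2 - 240*a - 504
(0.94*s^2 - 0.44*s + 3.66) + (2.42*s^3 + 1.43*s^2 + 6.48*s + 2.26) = 2.42*s^3 + 2.37*s^2 + 6.04*s + 5.92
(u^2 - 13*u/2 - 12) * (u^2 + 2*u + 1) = u^4 - 9*u^3/2 - 24*u^2 - 61*u/2 - 12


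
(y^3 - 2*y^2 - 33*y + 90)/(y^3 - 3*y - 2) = (-y^3 + 2*y^2 + 33*y - 90)/(-y^3 + 3*y + 2)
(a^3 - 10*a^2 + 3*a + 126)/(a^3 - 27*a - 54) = (a - 7)/(a + 3)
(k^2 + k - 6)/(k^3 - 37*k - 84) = (k - 2)/(k^2 - 3*k - 28)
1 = 1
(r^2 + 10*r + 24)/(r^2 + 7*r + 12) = (r + 6)/(r + 3)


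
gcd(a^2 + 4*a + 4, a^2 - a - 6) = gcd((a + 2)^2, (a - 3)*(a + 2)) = a + 2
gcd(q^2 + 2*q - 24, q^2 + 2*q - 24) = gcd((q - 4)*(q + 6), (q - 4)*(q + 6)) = q^2 + 2*q - 24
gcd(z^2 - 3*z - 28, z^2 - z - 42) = z - 7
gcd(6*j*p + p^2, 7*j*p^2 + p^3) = p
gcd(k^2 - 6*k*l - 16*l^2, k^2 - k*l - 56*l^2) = k - 8*l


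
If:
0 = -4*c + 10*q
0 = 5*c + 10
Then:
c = -2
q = -4/5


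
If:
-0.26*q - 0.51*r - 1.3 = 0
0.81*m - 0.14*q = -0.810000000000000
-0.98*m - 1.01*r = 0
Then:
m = -2.78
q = -10.29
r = 2.70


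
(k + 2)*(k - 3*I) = k^2 + 2*k - 3*I*k - 6*I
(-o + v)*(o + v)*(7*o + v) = -7*o^3 - o^2*v + 7*o*v^2 + v^3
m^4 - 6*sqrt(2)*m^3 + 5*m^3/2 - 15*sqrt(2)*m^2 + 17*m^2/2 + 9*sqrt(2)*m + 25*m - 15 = (m - 1/2)*(m + 3)*(m - 5*sqrt(2))*(m - sqrt(2))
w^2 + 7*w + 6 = (w + 1)*(w + 6)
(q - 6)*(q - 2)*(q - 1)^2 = q^4 - 10*q^3 + 29*q^2 - 32*q + 12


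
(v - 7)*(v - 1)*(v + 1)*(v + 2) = v^4 - 5*v^3 - 15*v^2 + 5*v + 14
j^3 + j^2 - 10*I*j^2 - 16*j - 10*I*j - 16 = (j + 1)*(j - 8*I)*(j - 2*I)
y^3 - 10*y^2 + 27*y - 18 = (y - 6)*(y - 3)*(y - 1)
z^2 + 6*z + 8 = (z + 2)*(z + 4)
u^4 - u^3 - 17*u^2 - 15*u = u*(u - 5)*(u + 1)*(u + 3)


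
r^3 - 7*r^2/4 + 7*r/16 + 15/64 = (r - 5/4)*(r - 3/4)*(r + 1/4)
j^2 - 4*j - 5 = (j - 5)*(j + 1)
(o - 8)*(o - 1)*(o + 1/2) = o^3 - 17*o^2/2 + 7*o/2 + 4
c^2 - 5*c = c*(c - 5)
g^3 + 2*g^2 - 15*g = g*(g - 3)*(g + 5)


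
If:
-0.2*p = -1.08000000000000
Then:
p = 5.40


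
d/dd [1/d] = -1/d^2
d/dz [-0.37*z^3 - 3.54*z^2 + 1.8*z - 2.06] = -1.11*z^2 - 7.08*z + 1.8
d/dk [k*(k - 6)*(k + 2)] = 3*k^2 - 8*k - 12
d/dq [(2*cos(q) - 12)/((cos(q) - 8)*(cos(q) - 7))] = 2*(cos(q)^2 - 12*cos(q) + 34)*sin(q)/((cos(q) - 8)^2*(cos(q) - 7)^2)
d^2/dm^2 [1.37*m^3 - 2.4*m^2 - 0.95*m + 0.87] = 8.22*m - 4.8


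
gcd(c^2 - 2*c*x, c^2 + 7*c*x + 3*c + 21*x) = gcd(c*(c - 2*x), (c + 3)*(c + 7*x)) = 1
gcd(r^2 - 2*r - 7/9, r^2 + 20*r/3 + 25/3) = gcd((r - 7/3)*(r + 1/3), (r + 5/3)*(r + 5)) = 1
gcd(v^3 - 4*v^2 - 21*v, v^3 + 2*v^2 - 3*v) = v^2 + 3*v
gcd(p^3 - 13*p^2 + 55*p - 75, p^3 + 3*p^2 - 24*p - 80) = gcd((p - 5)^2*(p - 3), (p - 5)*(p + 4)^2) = p - 5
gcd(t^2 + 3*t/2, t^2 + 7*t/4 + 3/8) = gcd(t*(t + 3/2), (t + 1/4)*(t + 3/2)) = t + 3/2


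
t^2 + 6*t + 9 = (t + 3)^2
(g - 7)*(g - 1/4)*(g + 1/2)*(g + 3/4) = g^4 - 6*g^3 - 111*g^2/16 - 17*g/32 + 21/32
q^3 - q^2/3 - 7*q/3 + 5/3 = (q - 1)^2*(q + 5/3)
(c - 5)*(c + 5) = c^2 - 25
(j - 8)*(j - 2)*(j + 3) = j^3 - 7*j^2 - 14*j + 48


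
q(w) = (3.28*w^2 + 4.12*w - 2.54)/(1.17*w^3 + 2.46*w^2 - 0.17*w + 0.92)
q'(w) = (6.56*w + 4.12)/(1.17*w^3 + 2.46*w^2 - 0.17*w + 0.92) + (-3.51*w^2 - 4.92*w + 0.17)*(3.28*w^2 + 4.12*w - 2.54)/(1.17*w^3 + 2.46*w^2 - 0.17*w + 0.92)^2 = (-3.8376*w^4 - 9.6408*w^3 - 1.7774*w^2 + 18.532*w + 3.3586)/(1.3689*w^6 + 5.7564*w^5 + 5.6538*w^4 + 1.3164*w^3 + 4.5553*w^2 - 0.3128*w + 0.8464)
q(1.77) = 1.01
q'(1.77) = -0.28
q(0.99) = 1.11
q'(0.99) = 0.37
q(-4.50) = -0.82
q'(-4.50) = -0.27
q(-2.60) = -3.47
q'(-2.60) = -9.49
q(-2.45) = -6.39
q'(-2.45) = -40.41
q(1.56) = 1.07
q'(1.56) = -0.26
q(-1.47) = -0.54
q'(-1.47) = -1.96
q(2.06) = 0.94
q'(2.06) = -0.26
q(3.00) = 0.73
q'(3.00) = -0.18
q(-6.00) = -0.56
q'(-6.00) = -0.12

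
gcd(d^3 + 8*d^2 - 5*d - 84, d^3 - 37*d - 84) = d + 4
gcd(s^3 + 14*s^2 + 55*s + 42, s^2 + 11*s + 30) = s + 6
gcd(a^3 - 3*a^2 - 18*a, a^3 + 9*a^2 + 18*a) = a^2 + 3*a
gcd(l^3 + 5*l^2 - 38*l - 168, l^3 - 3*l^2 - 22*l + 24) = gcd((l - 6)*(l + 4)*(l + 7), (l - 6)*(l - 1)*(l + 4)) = l^2 - 2*l - 24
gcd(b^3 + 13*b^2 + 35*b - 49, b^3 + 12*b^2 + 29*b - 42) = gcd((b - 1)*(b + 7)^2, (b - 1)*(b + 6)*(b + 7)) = b^2 + 6*b - 7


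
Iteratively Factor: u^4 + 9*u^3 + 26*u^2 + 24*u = (u + 2)*(u^3 + 7*u^2 + 12*u) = (u + 2)*(u + 3)*(u^2 + 4*u) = (u + 2)*(u + 3)*(u + 4)*(u)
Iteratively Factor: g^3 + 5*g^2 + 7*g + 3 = (g + 1)*(g^2 + 4*g + 3) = (g + 1)^2*(g + 3)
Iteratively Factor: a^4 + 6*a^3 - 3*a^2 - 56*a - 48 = (a + 4)*(a^3 + 2*a^2 - 11*a - 12) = (a + 1)*(a + 4)*(a^2 + a - 12) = (a + 1)*(a + 4)^2*(a - 3)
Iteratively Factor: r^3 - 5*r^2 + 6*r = (r - 2)*(r^2 - 3*r) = r*(r - 2)*(r - 3)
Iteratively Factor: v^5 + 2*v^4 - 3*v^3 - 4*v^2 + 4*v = (v - 1)*(v^4 + 3*v^3 - 4*v) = (v - 1)*(v + 2)*(v^3 + v^2 - 2*v) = v*(v - 1)*(v + 2)*(v^2 + v - 2) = v*(v - 1)^2*(v + 2)*(v + 2)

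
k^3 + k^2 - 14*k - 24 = (k - 4)*(k + 2)*(k + 3)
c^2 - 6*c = c*(c - 6)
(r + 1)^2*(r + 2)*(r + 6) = r^4 + 10*r^3 + 29*r^2 + 32*r + 12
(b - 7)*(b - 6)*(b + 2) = b^3 - 11*b^2 + 16*b + 84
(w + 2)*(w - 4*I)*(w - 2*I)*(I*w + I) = I*w^4 + 6*w^3 + 3*I*w^3 + 18*w^2 - 6*I*w^2 + 12*w - 24*I*w - 16*I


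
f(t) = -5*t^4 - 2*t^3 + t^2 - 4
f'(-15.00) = 66120.00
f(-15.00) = -246154.00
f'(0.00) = 0.00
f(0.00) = -4.00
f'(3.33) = -798.39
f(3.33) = -681.58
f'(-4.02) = 1194.29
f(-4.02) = -1163.70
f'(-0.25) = -0.56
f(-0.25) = -3.93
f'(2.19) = -234.47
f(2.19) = -135.22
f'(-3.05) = 505.54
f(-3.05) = -370.63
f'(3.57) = -979.32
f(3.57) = -894.42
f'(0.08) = 0.11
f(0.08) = -3.99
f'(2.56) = -369.75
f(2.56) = -245.75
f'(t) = -20*t^3 - 6*t^2 + 2*t = 2*t*(-10*t^2 - 3*t + 1)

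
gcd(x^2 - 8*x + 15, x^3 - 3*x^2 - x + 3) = x - 3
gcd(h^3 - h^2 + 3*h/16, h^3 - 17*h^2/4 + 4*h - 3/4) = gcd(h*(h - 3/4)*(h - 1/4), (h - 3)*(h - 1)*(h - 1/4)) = h - 1/4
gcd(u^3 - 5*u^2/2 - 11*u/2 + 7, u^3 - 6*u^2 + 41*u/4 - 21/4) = u^2 - 9*u/2 + 7/2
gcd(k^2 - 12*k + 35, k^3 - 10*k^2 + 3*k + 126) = k - 7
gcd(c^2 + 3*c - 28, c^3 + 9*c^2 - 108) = 1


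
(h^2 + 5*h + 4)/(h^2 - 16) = (h + 1)/(h - 4)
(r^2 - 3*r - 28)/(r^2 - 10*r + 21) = (r + 4)/(r - 3)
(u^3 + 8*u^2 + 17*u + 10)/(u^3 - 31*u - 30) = (u + 2)/(u - 6)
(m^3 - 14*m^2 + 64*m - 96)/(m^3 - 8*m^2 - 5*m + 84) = (m^2 - 10*m + 24)/(m^2 - 4*m - 21)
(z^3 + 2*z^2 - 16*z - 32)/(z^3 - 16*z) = (z + 2)/z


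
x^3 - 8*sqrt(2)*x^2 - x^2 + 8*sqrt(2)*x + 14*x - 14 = (x - 1)*(x - 7*sqrt(2))*(x - sqrt(2))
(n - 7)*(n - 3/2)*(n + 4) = n^3 - 9*n^2/2 - 47*n/2 + 42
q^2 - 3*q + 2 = (q - 2)*(q - 1)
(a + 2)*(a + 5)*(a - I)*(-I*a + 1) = -I*a^4 - 7*I*a^3 - 11*I*a^2 - 7*I*a - 10*I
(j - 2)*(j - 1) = j^2 - 3*j + 2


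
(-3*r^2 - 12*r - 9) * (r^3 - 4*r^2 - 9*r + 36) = -3*r^5 + 66*r^3 + 36*r^2 - 351*r - 324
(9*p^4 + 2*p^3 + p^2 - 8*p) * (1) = 9*p^4 + 2*p^3 + p^2 - 8*p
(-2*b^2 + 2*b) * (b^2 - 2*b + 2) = -2*b^4 + 6*b^3 - 8*b^2 + 4*b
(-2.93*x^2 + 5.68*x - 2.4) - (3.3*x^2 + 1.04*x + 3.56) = -6.23*x^2 + 4.64*x - 5.96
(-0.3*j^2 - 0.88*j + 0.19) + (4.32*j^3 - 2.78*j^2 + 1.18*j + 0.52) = 4.32*j^3 - 3.08*j^2 + 0.3*j + 0.71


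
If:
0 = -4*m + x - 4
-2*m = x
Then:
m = -2/3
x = 4/3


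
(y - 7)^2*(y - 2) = y^3 - 16*y^2 + 77*y - 98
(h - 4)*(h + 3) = h^2 - h - 12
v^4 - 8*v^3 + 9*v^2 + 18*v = v*(v - 6)*(v - 3)*(v + 1)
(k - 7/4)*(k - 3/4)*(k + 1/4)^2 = k^4 - 2*k^3 + k^2/8 + k/2 + 21/256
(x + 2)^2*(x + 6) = x^3 + 10*x^2 + 28*x + 24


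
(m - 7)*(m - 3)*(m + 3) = m^3 - 7*m^2 - 9*m + 63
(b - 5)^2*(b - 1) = b^3 - 11*b^2 + 35*b - 25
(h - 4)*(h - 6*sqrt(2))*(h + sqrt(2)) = h^3 - 5*sqrt(2)*h^2 - 4*h^2 - 12*h + 20*sqrt(2)*h + 48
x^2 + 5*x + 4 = (x + 1)*(x + 4)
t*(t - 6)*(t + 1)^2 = t^4 - 4*t^3 - 11*t^2 - 6*t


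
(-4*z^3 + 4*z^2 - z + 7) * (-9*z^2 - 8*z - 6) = 36*z^5 - 4*z^4 + z^3 - 79*z^2 - 50*z - 42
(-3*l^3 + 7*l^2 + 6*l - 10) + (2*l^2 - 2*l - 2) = -3*l^3 + 9*l^2 + 4*l - 12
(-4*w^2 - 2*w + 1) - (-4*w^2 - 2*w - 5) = 6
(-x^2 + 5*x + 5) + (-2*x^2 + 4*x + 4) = -3*x^2 + 9*x + 9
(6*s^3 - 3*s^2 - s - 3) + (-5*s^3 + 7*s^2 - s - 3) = s^3 + 4*s^2 - 2*s - 6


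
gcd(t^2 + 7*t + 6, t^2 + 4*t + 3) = t + 1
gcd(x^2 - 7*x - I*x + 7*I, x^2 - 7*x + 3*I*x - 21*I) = x - 7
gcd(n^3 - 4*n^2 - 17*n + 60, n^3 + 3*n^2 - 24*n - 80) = n^2 - n - 20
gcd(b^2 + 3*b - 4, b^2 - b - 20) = b + 4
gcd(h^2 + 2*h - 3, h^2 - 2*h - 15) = h + 3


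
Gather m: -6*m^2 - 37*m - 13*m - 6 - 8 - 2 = -6*m^2 - 50*m - 16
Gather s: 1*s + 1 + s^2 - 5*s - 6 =s^2 - 4*s - 5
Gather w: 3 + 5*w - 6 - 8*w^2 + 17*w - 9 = -8*w^2 + 22*w - 12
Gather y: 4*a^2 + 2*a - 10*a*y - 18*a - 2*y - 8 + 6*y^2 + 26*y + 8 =4*a^2 - 16*a + 6*y^2 + y*(24 - 10*a)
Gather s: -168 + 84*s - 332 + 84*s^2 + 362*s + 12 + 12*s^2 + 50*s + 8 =96*s^2 + 496*s - 480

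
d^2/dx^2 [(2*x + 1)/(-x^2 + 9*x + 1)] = 2*((2*x - 9)^2*(2*x + 1) + (6*x - 17)*(-x^2 + 9*x + 1))/(-x^2 + 9*x + 1)^3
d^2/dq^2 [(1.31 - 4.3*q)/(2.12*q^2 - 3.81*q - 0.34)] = ((4.24*q - 3.81)*(4.3*q - 1.31)*(8.48*q - 7.62) + (54.696*q - 38.3204)*(-2.12*q^2 + 3.81*q + 0.34))/(-2.12*q^2 + 3.81*q + 0.34)^3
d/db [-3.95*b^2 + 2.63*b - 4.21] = 2.63 - 7.9*b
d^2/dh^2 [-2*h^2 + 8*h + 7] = -4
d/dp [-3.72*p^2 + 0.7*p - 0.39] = 0.7 - 7.44*p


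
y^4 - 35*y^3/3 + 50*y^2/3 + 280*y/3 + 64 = (y - 8)*(y - 6)*(y + 1)*(y + 4/3)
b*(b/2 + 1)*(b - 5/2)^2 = b^4/2 - 3*b^3/2 - 15*b^2/8 + 25*b/4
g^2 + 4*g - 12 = (g - 2)*(g + 6)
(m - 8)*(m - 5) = m^2 - 13*m + 40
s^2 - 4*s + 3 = (s - 3)*(s - 1)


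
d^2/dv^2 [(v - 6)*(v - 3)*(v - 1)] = 6*v - 20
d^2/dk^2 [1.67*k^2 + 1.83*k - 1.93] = 3.34000000000000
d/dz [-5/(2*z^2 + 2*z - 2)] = 5*(2*z + 1)/(2*(z^2 + z - 1)^2)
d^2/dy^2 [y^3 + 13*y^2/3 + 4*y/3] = 6*y + 26/3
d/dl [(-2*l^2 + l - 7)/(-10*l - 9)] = (20*l^2 + 36*l - 79)/(100*l^2 + 180*l + 81)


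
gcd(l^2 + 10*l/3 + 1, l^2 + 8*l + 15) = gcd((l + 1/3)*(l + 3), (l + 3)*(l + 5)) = l + 3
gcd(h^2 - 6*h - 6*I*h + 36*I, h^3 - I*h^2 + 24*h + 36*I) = h - 6*I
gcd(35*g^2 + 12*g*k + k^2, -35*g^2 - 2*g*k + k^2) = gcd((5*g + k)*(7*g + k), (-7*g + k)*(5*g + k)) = 5*g + k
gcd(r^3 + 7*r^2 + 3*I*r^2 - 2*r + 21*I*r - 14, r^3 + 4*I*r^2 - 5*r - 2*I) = r^2 + 3*I*r - 2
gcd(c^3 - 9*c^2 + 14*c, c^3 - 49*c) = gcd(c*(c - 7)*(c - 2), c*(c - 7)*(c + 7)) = c^2 - 7*c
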